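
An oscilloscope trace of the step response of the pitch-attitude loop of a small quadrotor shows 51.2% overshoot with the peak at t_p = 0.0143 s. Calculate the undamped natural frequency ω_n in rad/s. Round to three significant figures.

ω_n ≈ 225 rad/s

The overshoot fixes ζ = −ln(OS)/√(π²+ln²(OS)) = 0.208.
t_p = π/ω_d ⇒ ω_d = 220 rad/s; then ω_n = ω_d/√(1−ζ²) = 225 rad/s.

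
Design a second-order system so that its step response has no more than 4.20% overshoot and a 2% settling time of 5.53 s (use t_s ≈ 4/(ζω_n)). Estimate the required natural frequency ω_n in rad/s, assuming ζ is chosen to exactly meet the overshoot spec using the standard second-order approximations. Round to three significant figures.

From %OS = 100·exp(−πζ/√(1−ζ²)), invert to get ζ = −ln(OS)/√(π² + ln²(OS)) with OS = 0.0420.
−ln 0.0420 = 3.170, so ζ = 3.170/√(π² + 10.05) = 0.710.
From t_s ≈ 4/(ζω_n): ω_n = 4/(ζ·t_s) = 4/(0.710·5.53) = 1.02 rad/s.

ω_n ≈ 1.02 rad/s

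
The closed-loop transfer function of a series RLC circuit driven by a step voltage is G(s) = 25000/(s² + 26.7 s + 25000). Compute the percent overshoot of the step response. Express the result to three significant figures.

Matching coefficients with s² + 2ζω_n s + ω_n² gives ω_n² = 25000 ⇒ ω_n = 158 rad/s, and ζ = 26.7/(2ω_n) = 0.0844.
%OS = 100 e^{−πζ/√(1−ζ²)} with ζ = 0.0844 gives 76.6%.

%OS ≈ 76.6%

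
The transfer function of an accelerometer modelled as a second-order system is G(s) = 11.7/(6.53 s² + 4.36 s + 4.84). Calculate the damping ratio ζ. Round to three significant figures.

ζ ≈ 0.388

Dividing through by 6.53: denominator becomes s² + 0.6677 s + 0.7412.
So ω_n = √0.7412 = 0.861 rad/s and ζ = 0.6677/(2·0.861) = 0.388.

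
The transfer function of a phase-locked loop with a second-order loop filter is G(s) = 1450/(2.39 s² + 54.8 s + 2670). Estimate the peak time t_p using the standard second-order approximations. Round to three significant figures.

t_p ≈ 0.100 s

Dividing through by 2.39: denominator becomes s² + 22.93 s + 1117.
So ω_n = √1117 = 33.4 rad/s and ζ = 22.93/(2·33.4) = 0.343.
ω_d = 33.4·√(1 − 0.343²) = 31.4 rad/s. t_p = π/ω_d = 0.100 s.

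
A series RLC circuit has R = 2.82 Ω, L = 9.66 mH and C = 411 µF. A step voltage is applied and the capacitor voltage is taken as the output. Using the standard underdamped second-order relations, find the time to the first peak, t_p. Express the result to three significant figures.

t_p ≈ 0.00654 s

For a series RLC circuit (capacitor voltage as output), ω_n = 1/√(LC) = 1/√(9.66 mH · 411 µF) = 502 rad/s.
ζ = (R/2)·√(C/L) = (2.82/2)·√(411 µF/9.66 mH) = 0.291.
The damped frequency ω_d = ω_n√(1−ζ²) = 480 rad/s. t_p = π/ω_d = 0.00654 s.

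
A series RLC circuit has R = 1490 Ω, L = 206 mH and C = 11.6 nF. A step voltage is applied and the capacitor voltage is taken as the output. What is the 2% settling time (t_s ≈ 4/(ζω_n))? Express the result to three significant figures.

t_s ≈ 0.00111 s

For a series RLC circuit (capacitor voltage as output), ω_n = 1/√(LC) = 1/√(206 mH · 11.6 nF) = 20500 rad/s.
ζ = (R/2)·√(C/L) = (1490/2)·√(11.6 nF/206 mH) = 0.177.
t_s ≈ 4/(ζω_n) = 0.00111 s.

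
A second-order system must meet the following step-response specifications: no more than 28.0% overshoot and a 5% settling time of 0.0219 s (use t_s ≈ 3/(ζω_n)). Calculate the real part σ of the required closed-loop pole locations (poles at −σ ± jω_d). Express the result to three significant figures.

The settling-time spec alone fixes σ = ζω_n = 3/t_s = 3/0.0219 = 137.
(Overshoot then fixes ζ = 0.376 and hence ω_d = σ·√(1−ζ²)/ζ = 338 rad/s.)

σ ≈ 137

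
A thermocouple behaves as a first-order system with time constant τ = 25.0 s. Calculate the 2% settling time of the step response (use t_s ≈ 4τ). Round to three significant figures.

t_s ≈ 100 s

t_s ≈ 4τ = 100 s.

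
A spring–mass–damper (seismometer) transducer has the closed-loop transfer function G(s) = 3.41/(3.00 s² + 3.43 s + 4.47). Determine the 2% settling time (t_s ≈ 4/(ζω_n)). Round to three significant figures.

Dividing through by 3.00: denominator becomes s² + 1.143 s + 1.490.
So ω_n = √1.490 = 1.22 rad/s and ζ = 1.143/(2·1.22) = 0.468.
t_s ≈ 4/(ζω_n) = 7.00 s.

t_s ≈ 7.00 s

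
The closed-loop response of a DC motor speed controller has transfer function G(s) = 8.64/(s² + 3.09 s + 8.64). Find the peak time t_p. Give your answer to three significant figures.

t_p ≈ 1.26 s

ω_n = √8.64 = 2.94 rad/s; ζ = 3.09/(2·2.94) = 0.526.
ω_d = ω_n√(1−ζ²) = 2.50 rad/s. Then t_p = π/ω_d = 1.26 s.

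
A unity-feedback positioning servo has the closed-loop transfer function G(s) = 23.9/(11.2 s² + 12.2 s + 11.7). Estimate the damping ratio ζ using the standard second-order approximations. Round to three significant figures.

ζ ≈ 0.533

Dividing through by 11.2: denominator becomes s² + 1.089 s + 1.045.
So ω_n = √1.045 = 1.02 rad/s and ζ = 1.089/(2·1.02) = 0.533.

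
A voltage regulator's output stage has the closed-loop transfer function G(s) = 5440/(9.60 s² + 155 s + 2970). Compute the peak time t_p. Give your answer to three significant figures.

t_p ≈ 0.201 s

Dividing through by 9.60: denominator becomes s² + 16.15 s + 309.4.
So ω_n = √309.4 = 17.6 rad/s and ζ = 16.15/(2·17.6) = 0.459.
ω_d = ω_n√(1−ζ²) = 15.6 rad/s. t_p = π/ω_d = 0.201 s.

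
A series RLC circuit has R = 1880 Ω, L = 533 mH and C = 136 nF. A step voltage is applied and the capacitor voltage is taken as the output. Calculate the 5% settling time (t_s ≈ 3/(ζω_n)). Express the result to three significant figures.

t_s ≈ 0.00170 s

For a series RLC circuit (capacitor voltage as output), ω_n = 1/√(LC) = 1/√(533 mH · 136 nF) = 3710 rad/s.
ζ = (R/2)·√(C/L) = (1880/2)·√(136 nF/533 mH) = 0.475.
t_s ≈ 3/(ζω_n) = 0.00170 s.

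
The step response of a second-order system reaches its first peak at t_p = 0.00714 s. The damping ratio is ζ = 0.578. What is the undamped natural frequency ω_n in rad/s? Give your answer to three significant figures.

ω_n ≈ 539 rad/s

Peak time t_p = π/ω_d, so ω_d = π/t_p = π/0.00714 = 440 rad/s.
ω_n = ω_d/√(1−ζ²) = 440/√0.666 = 539 rad/s.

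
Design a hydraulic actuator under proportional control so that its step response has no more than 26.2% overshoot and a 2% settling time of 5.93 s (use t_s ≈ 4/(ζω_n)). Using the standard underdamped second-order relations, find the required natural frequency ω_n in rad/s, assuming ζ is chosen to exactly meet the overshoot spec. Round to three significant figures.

ω_n ≈ 1.72 rad/s

ζ = −ln(OS)/√(π² + (ln OS)²). With OS = 0.262, ln OS = −1.339 and ζ = 1.339/3.415 = 0.392.
From t_s ≈ 4/(ζω_n): ω_n = 4/(ζ·t_s) = 4/(0.392·5.93) = 1.72 rad/s.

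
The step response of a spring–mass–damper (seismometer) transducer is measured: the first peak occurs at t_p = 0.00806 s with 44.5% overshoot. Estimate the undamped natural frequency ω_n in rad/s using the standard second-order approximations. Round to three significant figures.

ω_n ≈ 403 rad/s

From the overshoot, ζ = −ln(OS)/√(π²+ln²(OS)) = 0.250.
From t_p = π/ω_d, ω_d = π/0.00806 = 390 rad/s, so ω_n = ω_d/√(1−ζ²) = 403 rad/s.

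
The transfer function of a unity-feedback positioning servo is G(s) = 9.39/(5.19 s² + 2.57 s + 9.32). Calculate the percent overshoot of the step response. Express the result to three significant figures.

Dividing through by 5.19: denominator becomes s² + 0.4952 s + 1.796.
So ω_n = √1.796 = 1.34 rad/s and ζ = 0.4952/(2·1.34) = 0.185.
Overshoot: exp(−π·0.185/√(1−0.185²)) = 0.554, i.e. 55.4%.

%OS ≈ 55.4%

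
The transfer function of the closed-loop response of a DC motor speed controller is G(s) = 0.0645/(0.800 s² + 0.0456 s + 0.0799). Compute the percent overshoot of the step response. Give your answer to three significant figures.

Dividing through by 0.800: denominator becomes s² + 0.05700 s + 0.09987.
So ω_n = √0.09987 = 0.316 rad/s and ζ = 0.05700/(2·0.316) = 0.0902.
%OS = 100·exp(−πζ/√(1−ζ²)) = 75.2%.

%OS ≈ 75.2%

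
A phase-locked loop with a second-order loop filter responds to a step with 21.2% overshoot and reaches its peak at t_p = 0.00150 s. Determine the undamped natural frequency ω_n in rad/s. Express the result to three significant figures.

ζ from %OS: ζ = |ln 0.212|/√(π²+ln²0.212) = 0.443.
t_p = π/ω_d ⇒ ω_d = 2090 rad/s; then ω_n = ω_d/√(1−ζ²) = 2340 rad/s.

ω_n ≈ 2340 rad/s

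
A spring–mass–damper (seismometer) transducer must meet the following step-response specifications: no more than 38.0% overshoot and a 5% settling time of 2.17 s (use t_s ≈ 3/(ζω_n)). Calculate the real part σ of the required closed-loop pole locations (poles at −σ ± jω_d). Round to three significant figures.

The settling-time spec alone fixes σ = ζω_n = 3/t_s = 3/2.17 = 1.38.
(Overshoot then fixes ζ = 0.294 and hence ω_d = σ·√(1−ζ²)/ζ = 4.49 rad/s.)

σ ≈ 1.38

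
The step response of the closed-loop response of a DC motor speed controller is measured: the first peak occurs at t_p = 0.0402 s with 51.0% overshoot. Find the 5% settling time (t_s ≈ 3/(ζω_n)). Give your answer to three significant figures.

From the overshoot, ζ = −ln(OS)/√(π²+ln²(OS)) = 0.210.
t_p = π/ω_d ⇒ ω_d = 78.1 rad/s; then ω_n = ω_d/√(1−ζ²) = 79.9 rad/s.
t_s ≈ 3/(ζω_n) = 3/(0.210·79.9) = 0.179 s.

t_s ≈ 0.179 s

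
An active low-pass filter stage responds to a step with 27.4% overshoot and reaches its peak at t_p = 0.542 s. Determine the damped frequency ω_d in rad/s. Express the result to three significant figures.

t_p = π/ω_d, so ω_d = π/0.542 = 5.80 rad/s.

ω_d ≈ 5.80 rad/s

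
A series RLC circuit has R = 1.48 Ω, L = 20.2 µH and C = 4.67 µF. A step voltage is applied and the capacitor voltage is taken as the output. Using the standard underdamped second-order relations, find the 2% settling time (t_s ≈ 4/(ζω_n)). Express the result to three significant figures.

t_s ≈ 0.000109 s

For a series RLC circuit (capacitor voltage as output), ω_n = 1/√(LC) = 1/√(20.2 µH · 4.67 µF) = 103000 rad/s.
ζ = (R/2)·√(C/L) = (1.48/2)·√(4.67 µF/20.2 µH) = 0.356.
t_s ≈ 4/(ζω_n) = 0.000109 s.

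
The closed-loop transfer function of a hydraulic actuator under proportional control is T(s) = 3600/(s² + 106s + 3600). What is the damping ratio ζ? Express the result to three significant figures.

ζ ≈ 0.883

Matching coefficients with s² + 2ζω_n s + ω_n² gives ω_n² = 3600 ⇒ ω_n = 60.0 rad/s, and ζ = 106/(2ω_n) = 0.883.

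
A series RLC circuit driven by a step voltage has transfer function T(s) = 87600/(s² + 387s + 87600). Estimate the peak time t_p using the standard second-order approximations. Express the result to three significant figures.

Matching coefficients with s² + 2ζω_n s + ω_n² gives ω_n² = 87600 ⇒ ω_n = 296 rad/s, and ζ = 387/(2ω_n) = 0.654.
ω_d = ω_n√(1−ζ²) = 224 rad/s. Then t_p = π/ω_d = 0.0140 s.

t_p ≈ 0.0140 s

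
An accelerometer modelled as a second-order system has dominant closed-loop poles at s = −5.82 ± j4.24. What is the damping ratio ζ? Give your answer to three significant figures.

ζ ≈ 0.808

The poles are at −σ ± jω_d with σ = 5.82 and ω_d = 4.24, so ω_n = √(σ²+ω_d²) = 7.20 rad/s and ζ = σ/ω_n = 0.808.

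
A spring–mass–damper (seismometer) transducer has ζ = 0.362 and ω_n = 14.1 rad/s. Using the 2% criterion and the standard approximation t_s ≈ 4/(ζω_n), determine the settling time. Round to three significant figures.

t_s ≈ 4/(ζω_n) = 4/(0.362 × 14.1) = 0.784 s.

t_s ≈ 0.784 s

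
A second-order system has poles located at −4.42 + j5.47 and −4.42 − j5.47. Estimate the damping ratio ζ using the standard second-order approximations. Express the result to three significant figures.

The poles are at −σ ± jω_d with σ = 4.42 and ω_d = 5.47, so ω_n = √(σ²+ω_d²) = 7.03 rad/s and ζ = σ/ω_n = 0.629.

ζ ≈ 0.629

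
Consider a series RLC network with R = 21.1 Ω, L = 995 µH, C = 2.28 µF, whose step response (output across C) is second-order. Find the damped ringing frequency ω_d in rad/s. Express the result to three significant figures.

ω_d ≈ 18100 rad/s

For a series RLC circuit (capacitor voltage as output), ω_n = 1/√(LC) = 1/√(995 µH · 2.28 µF) = 21000 rad/s.
ζ = (R/2)·√(C/L) = (21.1/2)·√(2.28 µF/995 µH) = 0.505.
The damped frequency ω_d = ω_n√(1−ζ²) = 18100 rad/s.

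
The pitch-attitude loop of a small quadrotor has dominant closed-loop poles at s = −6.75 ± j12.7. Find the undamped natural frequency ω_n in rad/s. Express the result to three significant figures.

The poles are at −σ ± jω_d with σ = 6.75 and ω_d = 12.7, so ω_n = √(σ²+ω_d²) = 14.4 rad/s and ζ = σ/ω_n = 0.469.

ω_n ≈ 14.4 rad/s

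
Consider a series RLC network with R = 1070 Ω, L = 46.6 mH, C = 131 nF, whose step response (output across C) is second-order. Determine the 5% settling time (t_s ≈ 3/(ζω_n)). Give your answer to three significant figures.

For a series RLC circuit (capacitor voltage as output), ω_n = 1/√(LC) = 1/√(46.6 mH · 131 nF) = 12800 rad/s.
ζ = (R/2)·√(C/L) = (1070/2)·√(131 nF/46.6 mH) = 0.897.
t_s ≈ 3/(ζω_n) = 0.000261 s.

t_s ≈ 0.000261 s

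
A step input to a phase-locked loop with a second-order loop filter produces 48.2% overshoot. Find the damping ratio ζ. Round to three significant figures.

ζ ≈ 0.226

ζ = −ln(OS)/√(π² + (ln OS)²). With OS = 0.482, ln OS = −0.7298 and ζ = 0.7298/3.225 = 0.226.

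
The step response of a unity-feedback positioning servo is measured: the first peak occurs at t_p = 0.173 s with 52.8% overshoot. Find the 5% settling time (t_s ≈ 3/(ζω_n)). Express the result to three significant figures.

t_s ≈ 0.813 s

From the overshoot, ζ = −ln(OS)/√(π²+ln²(OS)) = 0.199.
From t_p = π/ω_d, ω_d = π/0.173 = 18.2 rad/s, so ω_n = ω_d/√(1−ζ²) = 18.5 rad/s.
t_s ≈ 3/(ζω_n) = 3/(0.199·18.5) = 0.813 s.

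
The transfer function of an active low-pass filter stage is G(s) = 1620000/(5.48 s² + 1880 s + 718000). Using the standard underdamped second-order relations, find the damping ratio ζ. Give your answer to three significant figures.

ζ ≈ 0.474

Dividing through by 5.48: denominator becomes s² + 343.1 s + 131000.
So ω_n = √131000 = 362 rad/s and ζ = 343.1/(2·362) = 0.474.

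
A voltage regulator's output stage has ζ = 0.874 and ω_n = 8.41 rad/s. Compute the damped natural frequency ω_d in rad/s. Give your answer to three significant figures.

ω_d = ω_n√(1−ζ²) = 8.41·√0.236 = 4.09 rad/s.

ω_d ≈ 4.09 rad/s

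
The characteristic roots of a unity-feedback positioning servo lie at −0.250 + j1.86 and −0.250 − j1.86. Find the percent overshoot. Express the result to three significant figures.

|pole| = ω_n = √(0.250² + 1.86²) = 1.88 rad/s; ζ = cos θ = σ/ω_n = 0.133.
%OS = 100·exp(−πζ/√(1−ζ²)) = 65.6%.

%OS ≈ 65.6%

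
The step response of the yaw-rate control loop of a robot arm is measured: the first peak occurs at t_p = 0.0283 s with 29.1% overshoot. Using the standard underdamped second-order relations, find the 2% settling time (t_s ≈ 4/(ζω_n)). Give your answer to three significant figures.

The overshoot fixes ζ = −ln(OS)/√(π²+ln²(OS)) = 0.366.
From t_p = π/ω_d, ω_d = π/0.0283 = 111 rad/s, so ω_n = ω_d/√(1−ζ²) = 119 rad/s.
t_s ≈ 4/(ζω_n) = 4/(0.366·119) = 0.0917 s.

t_s ≈ 0.0917 s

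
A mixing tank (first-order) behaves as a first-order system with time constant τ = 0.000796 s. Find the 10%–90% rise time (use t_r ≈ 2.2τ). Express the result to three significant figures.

t_r ≈ 2.2τ = 0.00175 s.

t_r ≈ 0.00175 s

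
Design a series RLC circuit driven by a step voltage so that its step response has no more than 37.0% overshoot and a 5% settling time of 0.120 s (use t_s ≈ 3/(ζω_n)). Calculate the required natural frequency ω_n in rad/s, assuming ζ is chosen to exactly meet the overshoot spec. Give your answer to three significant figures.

ω_n ≈ 82.9 rad/s

From %OS = 100·exp(−πζ/√(1−ζ²)), invert to get ζ = −ln(OS)/√(π² + ln²(OS)) with OS = 0.370.
−ln 0.370 = 0.9943, so ζ = 0.9943/√(π² + 0.9885) = 0.302.
Then ω_n = 3/(ζ t_s) = 3/(0.302 × 0.120) = 82.9 rad/s.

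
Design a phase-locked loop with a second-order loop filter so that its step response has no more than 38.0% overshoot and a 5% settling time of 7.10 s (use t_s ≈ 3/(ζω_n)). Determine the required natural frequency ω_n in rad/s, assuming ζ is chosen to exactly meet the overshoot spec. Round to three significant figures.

ω_n ≈ 1.44 rad/s

Inverting the overshoot relation: ζ = |ln 0.380|/√(π² + ln²0.380) = 0.294.
Then ω_n = 3/(ζ t_s) = 3/(0.294 × 7.10) = 1.44 rad/s.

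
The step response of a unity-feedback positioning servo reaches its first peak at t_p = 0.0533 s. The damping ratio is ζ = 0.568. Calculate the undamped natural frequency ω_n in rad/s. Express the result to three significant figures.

ω_n ≈ 71.6 rad/s

Peak time t_p = π/ω_d, so ω_d = π/t_p = π/0.0533 = 58.9 rad/s.
ω_n = ω_d/√(1−ζ²) = 58.9/√0.677 = 71.6 rad/s.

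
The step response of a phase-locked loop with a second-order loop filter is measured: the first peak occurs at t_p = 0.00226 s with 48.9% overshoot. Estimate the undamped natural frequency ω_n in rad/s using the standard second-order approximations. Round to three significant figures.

ω_n ≈ 1430 rad/s

From the overshoot, ζ = −ln(OS)/√(π²+ln²(OS)) = 0.222.
From t_p = π/ω_d, ω_d = π/0.00226 = 1390 rad/s, so ω_n = ω_d/√(1−ζ²) = 1430 rad/s.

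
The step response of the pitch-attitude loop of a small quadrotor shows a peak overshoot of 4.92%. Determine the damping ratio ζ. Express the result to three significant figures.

ζ ≈ 0.692

Inverting the overshoot relation: ζ = |ln 0.0492|/√(π² + ln²0.0492) = 0.692.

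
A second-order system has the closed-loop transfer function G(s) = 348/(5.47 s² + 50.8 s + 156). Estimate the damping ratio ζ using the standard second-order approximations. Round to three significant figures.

ζ ≈ 0.870

Dividing through by 5.47: denominator becomes s² + 9.287 s + 28.52.
So ω_n = √28.52 = 5.34 rad/s and ζ = 9.287/(2·5.34) = 0.870.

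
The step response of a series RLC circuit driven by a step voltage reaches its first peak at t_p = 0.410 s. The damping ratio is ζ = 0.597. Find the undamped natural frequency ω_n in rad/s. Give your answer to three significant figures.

Peak time t_p = π/ω_d, so ω_d = π/t_p = π/0.410 = 7.66 rad/s.
ω_n = ω_d/√(1−ζ²) = 7.66/√0.644 = 9.55 rad/s.

ω_n ≈ 9.55 rad/s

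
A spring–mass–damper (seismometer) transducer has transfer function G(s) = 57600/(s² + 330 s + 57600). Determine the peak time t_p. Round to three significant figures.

Matching coefficients with s² + 2ζω_n s + ω_n² gives ω_n² = 57600 ⇒ ω_n = 240 rad/s, and ζ = 330/(2ω_n) = 0.688.
ω_d = 240·√(1 − 0.688²) = 174 rad/s. Then t_p = π/ω_d = 0.0180 s.

t_p ≈ 0.0180 s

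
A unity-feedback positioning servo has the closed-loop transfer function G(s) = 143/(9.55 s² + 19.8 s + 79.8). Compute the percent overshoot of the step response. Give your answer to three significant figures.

Dividing through by 9.55: denominator becomes s² + 2.073 s + 8.356.
So ω_n = √8.356 = 2.89 rad/s and ζ = 2.073/(2·2.89) = 0.359.
%OS = 100·exp(−πζ/√(1−ζ²)) = 29.9%.

%OS ≈ 29.9%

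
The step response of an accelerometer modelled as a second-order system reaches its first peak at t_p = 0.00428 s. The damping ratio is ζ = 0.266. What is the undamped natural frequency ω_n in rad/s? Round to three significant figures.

Peak time t_p = π/ω_d, so ω_d = π/t_p = π/0.00428 = 734 rad/s.
ω_n = ω_d/√(1−ζ²) = 734/√0.929 = 761 rad/s.

ω_n ≈ 761 rad/s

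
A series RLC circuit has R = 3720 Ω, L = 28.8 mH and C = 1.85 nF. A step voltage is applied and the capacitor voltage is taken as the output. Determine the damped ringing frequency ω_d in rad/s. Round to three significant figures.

For a series RLC circuit (capacitor voltage as output), ω_n = 1/√(LC) = 1/√(28.8 mH · 1.85 nF) = 137000 rad/s.
ζ = (R/2)·√(C/L) = (3720/2)·√(1.85 nF/28.8 mH) = 0.471.
ω_d = ω_n√(1−ζ²) = 121000 rad/s.

ω_d ≈ 121000 rad/s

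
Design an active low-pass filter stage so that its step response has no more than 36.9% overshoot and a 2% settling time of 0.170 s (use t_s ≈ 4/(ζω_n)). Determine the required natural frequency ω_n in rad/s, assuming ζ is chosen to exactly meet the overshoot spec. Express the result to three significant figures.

Inverting the overshoot relation: ζ = |ln 0.369|/√(π² + ln²0.369) = 0.302.
From t_s ≈ 4/(ζω_n): ω_n = 4/(ζ·t_s) = 4/(0.302·0.170) = 77.8 rad/s.

ω_n ≈ 77.8 rad/s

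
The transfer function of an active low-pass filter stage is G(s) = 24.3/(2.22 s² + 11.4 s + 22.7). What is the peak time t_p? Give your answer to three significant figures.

t_p ≈ 1.65 s

Dividing through by 2.22: denominator becomes s² + 5.135 s + 10.23.
So ω_n = √10.23 = 3.20 rad/s and ζ = 5.135/(2·3.20) = 0.803.
The damped frequency ω_d = ω_n√(1−ζ²) = 1.91 rad/s. t_p = π/ω_d = 1.65 s.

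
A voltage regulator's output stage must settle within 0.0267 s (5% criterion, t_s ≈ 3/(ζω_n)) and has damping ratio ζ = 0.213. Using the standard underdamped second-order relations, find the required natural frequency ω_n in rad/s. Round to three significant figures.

ω_n ≈ 528 rad/s

Rearranging t_s ≈ 3/(ζω_n) gives ω_n = 3/(ζ·t_s) = 3/(0.213 × 0.0267) = 528 rad/s.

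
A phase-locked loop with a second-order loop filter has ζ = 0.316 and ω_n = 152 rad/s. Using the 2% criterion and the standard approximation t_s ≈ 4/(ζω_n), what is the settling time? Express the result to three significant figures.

t_s ≈ 0.0833 s

t_s ≈ 4/(ζω_n) = 4/(0.316 × 152) = 0.0833 s.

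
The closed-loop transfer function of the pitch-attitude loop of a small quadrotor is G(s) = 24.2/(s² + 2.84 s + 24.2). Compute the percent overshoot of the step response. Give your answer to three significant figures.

%OS ≈ 38.8%

Comparing the denominator to s² + 2ζω_n s + ω_n²: ω_n = √24.2 = 4.92 rad/s, and 2ζω_n = 2.84 so ζ = 2.84/(2·4.92) = 0.289.
Overshoot: exp(−π·0.289/√(1−0.289²)) = 0.388, i.e. 38.8%.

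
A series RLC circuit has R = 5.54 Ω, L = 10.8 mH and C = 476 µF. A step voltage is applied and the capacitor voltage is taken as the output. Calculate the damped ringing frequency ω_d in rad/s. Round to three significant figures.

ω_d ≈ 359 rad/s

For a series RLC circuit (capacitor voltage as output), ω_n = 1/√(LC) = 1/√(10.8 mH · 476 µF) = 441 rad/s.
ζ = (R/2)·√(C/L) = (5.54/2)·√(476 µF/10.8 mH) = 0.582.
The damped frequency ω_d = ω_n√(1−ζ²) = 359 rad/s.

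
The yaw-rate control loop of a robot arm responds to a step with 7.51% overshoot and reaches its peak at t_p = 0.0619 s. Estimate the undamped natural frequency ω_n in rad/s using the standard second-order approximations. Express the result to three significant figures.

ζ from %OS: ζ = |ln 0.0751|/√(π²+ln²0.0751) = 0.636.
t_p = π/ω_d ⇒ ω_d = 50.8 rad/s; then ω_n = ω_d/√(1−ζ²) = 65.8 rad/s.

ω_n ≈ 65.8 rad/s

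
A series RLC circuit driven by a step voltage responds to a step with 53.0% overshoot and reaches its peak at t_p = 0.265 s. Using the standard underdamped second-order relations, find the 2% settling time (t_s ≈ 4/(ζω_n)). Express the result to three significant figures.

The overshoot fixes ζ = −ln(OS)/√(π²+ln²(OS)) = 0.198.
t_p = π/ω_d ⇒ ω_d = 11.9 rad/s; then ω_n = ω_d/√(1−ζ²) = 12.1 rad/s.
t_s ≈ 4/(ζω_n) = 4/(0.198·12.1) = 1.67 s.

t_s ≈ 1.67 s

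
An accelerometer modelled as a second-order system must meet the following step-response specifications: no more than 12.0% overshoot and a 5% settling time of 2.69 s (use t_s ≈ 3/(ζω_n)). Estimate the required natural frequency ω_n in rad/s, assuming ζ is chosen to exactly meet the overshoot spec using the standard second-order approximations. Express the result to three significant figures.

ζ = −ln(OS)/√(π² + (ln OS)²). With OS = 0.120, ln OS = −2.120 and ζ = 2.120/3.790 = 0.559.
From t_s ≈ 3/(ζω_n): ω_n = 3/(ζ·t_s) = 3/(0.559·2.69) = 1.99 rad/s.

ω_n ≈ 1.99 rad/s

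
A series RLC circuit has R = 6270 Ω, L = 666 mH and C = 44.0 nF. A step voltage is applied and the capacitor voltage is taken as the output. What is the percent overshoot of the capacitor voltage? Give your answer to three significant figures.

For a series RLC circuit (capacitor voltage as output), ω_n = 1/√(LC) = 1/√(666 mH · 44.0 nF) = 5840 rad/s.
ζ = (R/2)·√(C/L) = (6270/2)·√(44.0 nF/666 mH) = 0.806.
%OS = 100·exp(−πζ/√(1−ζ²)) = 1.39%.

%OS ≈ 1.39%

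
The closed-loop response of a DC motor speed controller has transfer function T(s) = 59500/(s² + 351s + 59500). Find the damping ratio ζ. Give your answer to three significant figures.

Matching coefficients with s² + 2ζω_n s + ω_n² gives ω_n² = 59500 ⇒ ω_n = 244 rad/s, and ζ = 351/(2ω_n) = 0.719.

ζ ≈ 0.719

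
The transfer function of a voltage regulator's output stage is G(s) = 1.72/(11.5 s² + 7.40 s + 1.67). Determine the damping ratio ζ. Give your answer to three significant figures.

ζ ≈ 0.844

Dividing through by 11.5: denominator becomes s² + 0.6435 s + 0.1452.
So ω_n = √0.1452 = 0.381 rad/s and ζ = 0.6435/(2·0.381) = 0.844.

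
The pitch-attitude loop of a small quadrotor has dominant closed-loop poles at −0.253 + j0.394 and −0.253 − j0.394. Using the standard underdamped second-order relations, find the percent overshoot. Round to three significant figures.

%OS ≈ 13.3%

With σ = 0.253, ω_d = 0.394: ω_n = √(σ²+ω_d²) = 0.468 rad/s, ζ = σ/ω_n = 0.540.
%OS = 100·exp(−πζ/√(1−ζ²)) = 13.3%.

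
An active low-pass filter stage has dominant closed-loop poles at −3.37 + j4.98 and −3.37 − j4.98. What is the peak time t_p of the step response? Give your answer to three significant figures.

t_p = π/ω_d with ω_d = 4.98 (the imaginary part), so t_p = 0.631 s.

t_p ≈ 0.631 s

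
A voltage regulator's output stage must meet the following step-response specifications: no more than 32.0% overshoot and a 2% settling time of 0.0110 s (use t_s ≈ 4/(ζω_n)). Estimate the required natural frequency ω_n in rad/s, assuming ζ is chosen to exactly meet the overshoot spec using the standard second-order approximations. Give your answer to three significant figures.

ζ = −ln(OS)/√(π² + (ln OS)²). With OS = 0.320, ln OS = −1.139 and ζ = 1.139/3.342 = 0.341.
From t_s ≈ 4/(ζω_n): ω_n = 4/(ζ·t_s) = 4/(0.341·0.0110) = 1070 rad/s.

ω_n ≈ 1070 rad/s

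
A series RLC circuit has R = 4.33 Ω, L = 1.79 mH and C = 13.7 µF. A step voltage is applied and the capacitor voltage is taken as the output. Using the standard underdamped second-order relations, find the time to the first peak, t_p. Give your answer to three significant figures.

t_p ≈ 0.000501 s

For a series RLC circuit (capacitor voltage as output), ω_n = 1/√(LC) = 1/√(1.79 mH · 13.7 µF) = 6390 rad/s.
ζ = (R/2)·√(C/L) = (4.33/2)·√(13.7 µF/1.79 mH) = 0.189.
ω_d = 6390·√(1 − 0.189²) = 6270 rad/s. t_p = π/ω_d = 0.000501 s.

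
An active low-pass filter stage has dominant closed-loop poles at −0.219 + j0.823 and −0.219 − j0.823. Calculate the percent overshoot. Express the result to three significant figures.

%OS ≈ 43.3%

With σ = 0.219, ω_d = 0.823: ω_n = √(σ²+ω_d²) = 0.852 rad/s, ζ = σ/ω_n = 0.257.
%OS = 100 e^{−πζ/√(1−ζ²)} with ζ = 0.257 gives 43.3%.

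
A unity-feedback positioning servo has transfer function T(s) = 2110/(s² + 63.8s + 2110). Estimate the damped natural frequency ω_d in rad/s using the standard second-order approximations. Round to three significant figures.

Comparing the denominator to s² + 2ζω_n s + ω_n²: ω_n = √2110 = 45.9 rad/s, and 2ζω_n = 63.8 so ζ = 63.8/(2·45.9) = 0.694.
ω_d = 45.9·√(1 − 0.694²) = 33.1 rad/s.

ω_d ≈ 33.1 rad/s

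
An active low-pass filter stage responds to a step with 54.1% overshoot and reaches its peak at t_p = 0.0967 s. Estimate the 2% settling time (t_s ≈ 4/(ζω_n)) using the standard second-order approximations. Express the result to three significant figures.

t_s ≈ 0.630 s

From the overshoot, ζ = −ln(OS)/√(π²+ln²(OS)) = 0.192.
From t_p = π/ω_d, ω_d = π/0.0967 = 32.5 rad/s, so ω_n = ω_d/√(1−ζ²) = 33.1 rad/s.
t_s ≈ 4/(ζω_n) = 4/(0.192·33.1) = 0.630 s.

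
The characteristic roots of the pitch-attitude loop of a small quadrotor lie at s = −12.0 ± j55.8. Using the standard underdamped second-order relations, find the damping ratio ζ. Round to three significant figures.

|pole| = ω_n = √(12.0² + 55.8²) = 57.1 rad/s; ζ = cos θ = σ/ω_n = 0.210.

ζ ≈ 0.210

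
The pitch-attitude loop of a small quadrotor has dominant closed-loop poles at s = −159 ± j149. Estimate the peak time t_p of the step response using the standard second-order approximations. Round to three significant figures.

t_p = π/ω_d with ω_d = 149 (the imaginary part), so t_p = 0.0211 s.

t_p ≈ 0.0211 s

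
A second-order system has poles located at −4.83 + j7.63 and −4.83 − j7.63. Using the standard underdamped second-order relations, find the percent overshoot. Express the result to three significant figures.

%OS ≈ 13.7%

With σ = 4.83, ω_d = 7.63: ω_n = √(σ²+ω_d²) = 9.03 rad/s, ζ = σ/ω_n = 0.535.
%OS = 100·exp(−πζ/√(1−ζ²)) = 13.7%.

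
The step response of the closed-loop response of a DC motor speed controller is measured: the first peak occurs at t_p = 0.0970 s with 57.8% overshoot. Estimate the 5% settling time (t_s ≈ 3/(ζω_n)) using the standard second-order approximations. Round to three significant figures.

The overshoot fixes ζ = −ln(OS)/√(π²+ln²(OS)) = 0.172.
t_p = π/ω_d ⇒ ω_d = 32.4 rad/s; then ω_n = ω_d/√(1−ζ²) = 32.9 rad/s.
t_s ≈ 3/(ζω_n) = 3/(0.172·32.9) = 0.531 s.

t_s ≈ 0.531 s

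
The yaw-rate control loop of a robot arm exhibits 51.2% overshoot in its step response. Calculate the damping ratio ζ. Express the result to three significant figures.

ζ ≈ 0.208

From %OS = 100·exp(−πζ/√(1−ζ²)), invert to get ζ = −ln(OS)/√(π² + ln²(OS)) with OS = 0.512.
−ln 0.512 = 0.6694, so ζ = 0.6694/√(π² + 0.4481) = 0.208.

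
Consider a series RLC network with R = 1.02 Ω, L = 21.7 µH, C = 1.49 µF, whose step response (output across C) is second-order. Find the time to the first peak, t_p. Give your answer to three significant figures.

For a series RLC circuit (capacitor voltage as output), ω_n = 1/√(LC) = 1/√(21.7 µH · 1.49 µF) = 176000 rad/s.
ζ = (R/2)·√(C/L) = (1.02/2)·√(1.49 µF/21.7 µH) = 0.134.
The damped frequency ω_d = ω_n√(1−ζ²) = 174000 rad/s. t_p = π/ω_d = 0.0000180 s.

t_p ≈ 0.0000180 s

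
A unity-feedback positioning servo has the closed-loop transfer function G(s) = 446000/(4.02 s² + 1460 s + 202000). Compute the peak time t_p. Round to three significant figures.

Dividing through by 4.02: denominator becomes s² + 363.2 s + 50250.
So ω_n = √50250 = 224 rad/s and ζ = 363.2/(2·224) = 0.810.
The damped frequency ω_d = ω_n√(1−ζ²) = 131 rad/s. t_p = π/ω_d = 0.0239 s.

t_p ≈ 0.0239 s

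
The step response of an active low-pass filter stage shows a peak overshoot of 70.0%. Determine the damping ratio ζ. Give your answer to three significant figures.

ζ ≈ 0.113

Inverting the overshoot relation: ζ = |ln 0.700|/√(π² + ln²0.700) = 0.113.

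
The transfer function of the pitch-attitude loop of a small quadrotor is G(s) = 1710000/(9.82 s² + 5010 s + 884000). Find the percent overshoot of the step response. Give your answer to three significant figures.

Dividing through by 9.82: denominator becomes s² + 510.2 s + 90020.
So ω_n = √90020 = 300 rad/s and ζ = 510.2/(2·300) = 0.850.
%OS = 100·exp(−πζ/√(1−ζ²)) = 0.626%.

%OS ≈ 0.626%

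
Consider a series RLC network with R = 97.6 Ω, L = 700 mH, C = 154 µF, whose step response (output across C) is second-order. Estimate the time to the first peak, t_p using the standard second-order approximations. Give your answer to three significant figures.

t_p ≈ 0.0473 s

For a series RLC circuit (capacitor voltage as output), ω_n = 1/√(LC) = 1/√(700 mH · 154 µF) = 96.3 rad/s.
ζ = (R/2)·√(C/L) = (97.6/2)·√(154 µF/700 mH) = 0.724.
The damped frequency ω_d = ω_n√(1−ζ²) = 66.5 rad/s. t_p = π/ω_d = 0.0473 s.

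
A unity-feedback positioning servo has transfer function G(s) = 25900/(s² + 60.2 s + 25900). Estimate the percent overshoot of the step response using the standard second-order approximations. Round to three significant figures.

%OS ≈ 55.0%

ω_n = √25900 = 161 rad/s; ζ = 60.2/(2·161) = 0.187.
Overshoot: exp(−π·0.187/√(1−0.187²)) = 0.550, i.e. 55.0%.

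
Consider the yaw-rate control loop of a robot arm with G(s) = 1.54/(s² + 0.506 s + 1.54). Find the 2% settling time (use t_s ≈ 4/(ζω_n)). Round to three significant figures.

ω_n = √1.54 = 1.24 rad/s; ζ = 0.506/(2·1.24) = 0.204.
t_s ≈ 4/(ζω_n) = 4/(0.204·1.24) = 15.8 s.

t_s ≈ 15.8 s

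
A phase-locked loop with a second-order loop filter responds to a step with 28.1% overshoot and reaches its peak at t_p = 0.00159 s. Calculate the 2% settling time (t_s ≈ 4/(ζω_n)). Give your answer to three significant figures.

From the overshoot, ζ = −ln(OS)/√(π²+ln²(OS)) = 0.375.
t_p = π/ω_d ⇒ ω_d = 1980 rad/s; then ω_n = ω_d/√(1−ζ²) = 2130 rad/s.
t_s ≈ 4/(ζω_n) = 4/(0.375·2130) = 0.00501 s.

t_s ≈ 0.00501 s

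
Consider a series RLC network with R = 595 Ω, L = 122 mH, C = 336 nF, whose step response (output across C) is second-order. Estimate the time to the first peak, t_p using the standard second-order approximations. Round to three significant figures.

For a series RLC circuit (capacitor voltage as output), ω_n = 1/√(LC) = 1/√(122 mH · 336 nF) = 4940 rad/s.
ζ = (R/2)·√(C/L) = (595/2)·√(336 nF/122 mH) = 0.494.
ω_d = 4940·√(1 − 0.494²) = 4300 rad/s. t_p = π/ω_d = 0.000731 s.

t_p ≈ 0.000731 s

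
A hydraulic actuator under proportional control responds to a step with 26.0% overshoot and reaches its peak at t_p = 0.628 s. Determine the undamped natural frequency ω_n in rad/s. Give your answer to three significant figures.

ζ from %OS: ζ = |ln 0.260|/√(π²+ln²0.260) = 0.394.
From t_p = π/ω_d, ω_d = π/0.628 = 5.00 rad/s, so ω_n = ω_d/√(1−ζ²) = 5.44 rad/s.

ω_n ≈ 5.44 rad/s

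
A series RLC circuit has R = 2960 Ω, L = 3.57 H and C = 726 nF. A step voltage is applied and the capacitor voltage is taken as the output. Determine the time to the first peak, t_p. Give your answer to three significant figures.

For a series RLC circuit (capacitor voltage as output), ω_n = 1/√(LC) = 1/√(3.57 H · 726 nF) = 621 rad/s.
ζ = (R/2)·√(C/L) = (2960/2)·√(726 nF/3.57 H) = 0.667.
ω_d = 621·√(1 − 0.667²) = 463 rad/s. t_p = π/ω_d = 0.00679 s.

t_p ≈ 0.00679 s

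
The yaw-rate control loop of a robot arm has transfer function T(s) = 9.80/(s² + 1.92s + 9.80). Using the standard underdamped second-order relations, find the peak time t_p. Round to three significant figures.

Matching coefficients with s² + 2ζω_n s + ω_n² gives ω_n² = 9.80 ⇒ ω_n = 3.13 rad/s, and ζ = 1.92/(2ω_n) = 0.307.
The damped frequency ω_d = ω_n√(1−ζ²) = 2.98 rad/s. Then t_p = π/ω_d = 1.05 s.

t_p ≈ 1.05 s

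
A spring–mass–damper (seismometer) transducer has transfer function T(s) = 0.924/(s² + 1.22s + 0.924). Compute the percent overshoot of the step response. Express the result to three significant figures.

%OS ≈ 7.58%

ω_n = √0.924 = 0.961 rad/s; ζ = 1.22/(2·0.961) = 0.635.
Overshoot: exp(−π·0.635/√(1−0.635²)) = 0.0758, i.e. 7.58%.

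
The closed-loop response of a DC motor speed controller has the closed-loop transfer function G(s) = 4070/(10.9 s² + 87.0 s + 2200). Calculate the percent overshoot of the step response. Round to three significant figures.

%OS ≈ 39.9%

Dividing through by 10.9: denominator becomes s² + 7.982 s + 201.8.
So ω_n = √201.8 = 14.2 rad/s and ζ = 7.982/(2·14.2) = 0.281.
Overshoot: exp(−π·0.281/√(1−0.281²)) = 0.399, i.e. 39.9%.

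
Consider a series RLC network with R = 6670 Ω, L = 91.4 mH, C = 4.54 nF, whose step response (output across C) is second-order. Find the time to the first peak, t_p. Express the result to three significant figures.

For a series RLC circuit (capacitor voltage as output), ω_n = 1/√(LC) = 1/√(91.4 mH · 4.54 nF) = 49100 rad/s.
ζ = (R/2)·√(C/L) = (6670/2)·√(4.54 nF/91.4 mH) = 0.743.
The damped frequency ω_d = ω_n√(1−ζ²) = 32800 rad/s. t_p = π/ω_d = 0.0000957 s.

t_p ≈ 0.0000957 s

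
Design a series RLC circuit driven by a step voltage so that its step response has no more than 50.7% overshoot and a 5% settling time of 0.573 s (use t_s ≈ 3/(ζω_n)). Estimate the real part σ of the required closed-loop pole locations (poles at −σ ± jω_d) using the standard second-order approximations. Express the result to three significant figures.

The settling-time spec alone fixes σ = ζω_n = 3/t_s = 3/0.573 = 5.24.
(Overshoot then fixes ζ = 0.211 and hence ω_d = σ·√(1−ζ²)/ζ = 24.2 rad/s.)

σ ≈ 5.24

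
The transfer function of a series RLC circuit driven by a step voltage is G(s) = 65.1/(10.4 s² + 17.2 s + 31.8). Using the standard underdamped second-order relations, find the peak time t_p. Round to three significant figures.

t_p ≈ 2.04 s

Dividing through by 10.4: denominator becomes s² + 1.654 s + 3.058.
So ω_n = √3.058 = 1.75 rad/s and ζ = 1.654/(2·1.75) = 0.473.
The damped frequency ω_d = ω_n√(1−ζ²) = 1.54 rad/s. t_p = π/ω_d = 2.04 s.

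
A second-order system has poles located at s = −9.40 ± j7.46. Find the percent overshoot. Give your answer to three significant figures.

|pole| = ω_n = √(9.40² + 7.46²) = 12.0 rad/s; ζ = cos θ = σ/ω_n = 0.783.
%OS = 100 e^{−πζ/√(1−ζ²)} with ζ = 0.783 gives 1.91%.

%OS ≈ 1.91%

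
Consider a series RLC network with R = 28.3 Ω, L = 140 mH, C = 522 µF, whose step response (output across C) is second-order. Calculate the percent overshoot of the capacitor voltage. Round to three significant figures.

For a series RLC circuit (capacitor voltage as output), ω_n = 1/√(LC) = 1/√(140 mH · 522 µF) = 117 rad/s.
ζ = (R/2)·√(C/L) = (28.3/2)·√(522 µF/140 mH) = 0.864.
%OS = 100 e^{−πζ/√(1−ζ²)} with ζ = 0.864 gives 0.455%.

%OS ≈ 0.455%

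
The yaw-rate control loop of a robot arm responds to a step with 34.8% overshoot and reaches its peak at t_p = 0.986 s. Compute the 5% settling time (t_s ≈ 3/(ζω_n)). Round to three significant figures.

t_s ≈ 2.80 s

ζ from %OS: ζ = |ln 0.348|/√(π²+ln²0.348) = 0.318.
t_p = π/ω_d ⇒ ω_d = 3.19 rad/s; then ω_n = ω_d/√(1−ζ²) = 3.36 rad/s.
t_s ≈ 3/(ζω_n) = 3/(0.318·3.36) = 2.80 s.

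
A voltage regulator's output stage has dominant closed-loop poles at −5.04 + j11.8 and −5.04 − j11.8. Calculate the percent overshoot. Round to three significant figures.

%OS ≈ 26.1%

The poles are at −σ ± jω_d with σ = 5.04 and ω_d = 11.8, so ω_n = √(σ²+ω_d²) = 12.8 rad/s and ζ = σ/ω_n = 0.393.
%OS = 100·exp(−πζ/√(1−ζ²)) = 26.1%.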